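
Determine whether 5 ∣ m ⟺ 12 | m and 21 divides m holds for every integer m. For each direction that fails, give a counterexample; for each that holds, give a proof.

Neither direction holds.

Forward direction. This fails: take m = 5. Certainly 5 ∣ 5, but 12 ∤ 5.

Converse. This fails: take m = 84. Both 12 ∣ 84 and 21 ∣ 84, yet 84 is not a multiple of 5 (since 84 = 16·5 + 4), so 5 ∤ 84.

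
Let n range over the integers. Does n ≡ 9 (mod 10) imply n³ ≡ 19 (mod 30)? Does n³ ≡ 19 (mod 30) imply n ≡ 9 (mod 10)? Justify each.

Only the converse holds.

(←) The residues r modulo 30 with r³ ≡ 19 (mod 30) are exactly {19}, and each is ≡ 9 (mod 10).

(→) This fails: take n = 9. Then 9 ≡ 9 (mod 10), but 9³ = 729 ≡ 9 (mod 30), not 19.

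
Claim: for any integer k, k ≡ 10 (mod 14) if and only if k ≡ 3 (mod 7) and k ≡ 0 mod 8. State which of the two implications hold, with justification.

Not equivalent: only (⇐) holds.

(→) This fails: k = 10 gives 10 ≡ 10 (mod 14) but 10 ≡ 2 (mod 8), so the conjunction on the right does not hold.

(←) Conversely, if k ≡ 3 (mod 7) and k ≡ 0 (mod 8), then by the Chinese remainder theorem k ≡ 24 (mod 56). Since 24 ≡ 10 (mod 14) and 14 ∣ 56, we get k ≡ 10 (mod 14).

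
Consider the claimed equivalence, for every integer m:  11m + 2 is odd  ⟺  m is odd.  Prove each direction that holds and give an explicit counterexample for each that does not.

Both directions hold; the statement is true.

(⟹) Suppose 11m + 2 is odd. Since 11 is odd, 11m and m have the same parity, so 11m + 2 ≡ m + 2 (mod 2). As 2 is even, 11m + 2 is odd exactly when m is odd. Thus m is odd.

(⟸) Conversely, suppose m is odd; write m = 2j + 1. Then 11m + 2 = 11·(2j + 1) + 2 = 2·11j + 13, which is odd.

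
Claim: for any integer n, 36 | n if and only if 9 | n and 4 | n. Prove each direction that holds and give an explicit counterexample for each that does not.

Both directions hold; the statement is true.

(⇐) Suppose 9 ∣ n and 4 ∣ n. Any common multiple of 9 and 4 is a multiple of their lcm; here gcd(9, 4) = 1, so lcm(9, 4) = 9·4 = 36, so 36 ∣ n.

(⇒) If 36 ∣ n, write n = 36q. Since 36 = 4·9, n = 9·(4q), so 9 ∣ n; and since 36 = 9·4, n = 4·(9q), so 4 ∣ n.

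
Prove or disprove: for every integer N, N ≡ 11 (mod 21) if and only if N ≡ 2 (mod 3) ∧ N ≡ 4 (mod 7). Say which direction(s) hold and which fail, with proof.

The biconditional holds.

(⇒) Suppose N ≡ 11 (mod 21); write N = 21j + 11. Since 3 ∣ 21, reducing mod 3 gives N ≡ 11 ≡ 2 (mod 3); since 7 ∣ 21, reducing mod 7 gives N ≡ 11 ≡ 4 (mod 7).

(⇐) Conversely, if N ≡ 2 (mod 3) and N ≡ 4 (mod 7), then by the Chinese remainder theorem N ≡ 11 (mod 21). This is exactly N ≡ 11 (mod 21).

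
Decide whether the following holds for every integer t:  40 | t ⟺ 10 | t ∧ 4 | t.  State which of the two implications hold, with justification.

(⇒) If 40 ∣ t, write t = 40q. Since 40 = 4·10, t = 10·(4q), so 10 ∣ t; and since 40 = 10·4, t = 4·(10q), so 4 ∣ t.

(⇐) This fails: take t = 20. Both 10 ∣ 20 and 4 ∣ 20, yet 20 is not a multiple of 40 (since 20 = 0·40 + 20), so 40 ∤ 20.

Only the forward implication holds.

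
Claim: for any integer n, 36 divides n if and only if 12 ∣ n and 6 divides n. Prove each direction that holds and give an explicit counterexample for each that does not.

(⇒) If 36 ∣ n, write n = 36q. Since 36 = 3·12, n = 12·(3q), so 12 ∣ n; and since 36 = 6·6, n = 6·(6q), so 6 ∣ n.

(⇐) This fails: take n = 12. Both 12 ∣ 12 and 6 ∣ 12, yet 12 is not a multiple of 36 (since 12 = 0·36 + 12), so 36 ∤ 12.

(⇒) holds; (⇐) fails.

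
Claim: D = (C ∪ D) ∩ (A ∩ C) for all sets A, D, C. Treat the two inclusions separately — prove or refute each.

Both inclusions fail.

(⊆) This inclusion fails. Take A = ∅, D = {1}, C = ∅; then 1 ∈ D but 1 ∉ (C ∪ D) ∩ (A ∩ C).

(⊇) This inclusion fails. Take A = {1}, D = ∅, C = {1}; then 1 ∈ (C ∪ D) ∩ (A ∩ C) but 1 ∉ D.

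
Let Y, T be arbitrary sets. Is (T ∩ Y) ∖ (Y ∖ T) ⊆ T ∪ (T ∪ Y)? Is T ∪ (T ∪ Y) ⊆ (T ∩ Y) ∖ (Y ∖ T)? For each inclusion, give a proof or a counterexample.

Reverse inclusion. This inclusion fails. Take Y = {1}, T = ∅; then 1 ∈ T ∪ (T ∪ Y) but 1 ∉ (T ∩ Y) ∖ (Y ∖ T).

Forward inclusion. Let x ∈ (T ∩ Y) ∖ (Y ∖ T). Then x ∈ Y ∩ T, from which x ∈ T ∪ (T ∪ Y).

The sets are not equal: only the forward inclusion holds.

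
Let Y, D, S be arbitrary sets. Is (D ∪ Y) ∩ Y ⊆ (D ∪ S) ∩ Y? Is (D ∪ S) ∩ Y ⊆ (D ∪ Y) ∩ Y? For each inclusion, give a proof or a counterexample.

(⊆) fails; (⊇) holds.

(⊆) This inclusion fails. Take Y = {1}, D = ∅, S = ∅; then 1 ∈ (D ∪ Y) ∩ Y but 1 ∉ (D ∪ S) ∩ Y.

(⊇) Let x ∈ (D ∪ S) ∩ Y. Then either x ∈ Y ∩ D and x ∉ S; or x ∈ Y ∩ S and x ∉ D; or x ∈ Y ∩ D ∩ S. In each case x ∈ (D ∪ Y) ∩ Y, so (D ∪ S) ∩ Y ⊆ (D ∪ Y) ∩ Y.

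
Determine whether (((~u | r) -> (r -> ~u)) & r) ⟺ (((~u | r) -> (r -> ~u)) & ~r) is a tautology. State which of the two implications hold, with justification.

Neither direction holds.

Forward direction. This fails. Under u = F, r = T, the left side is true but the right side is false.

Converse. This fails. Under u = F, r = F, the left side is false but the right side is true.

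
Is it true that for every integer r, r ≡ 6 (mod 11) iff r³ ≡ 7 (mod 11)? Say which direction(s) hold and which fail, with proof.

(⇒) Suppose r ≡ 6 (mod 11). Write r = 11j + 6. Then (11j + 6)³ = 1331j³ + 2178j² + 1188j + 216 = 11(121j³ + 198j² + 108j + 19) + 7, so r³ ≡ 7 (mod 11).

(⇐) For the converse, argue contrapositively. If r ≢ 6 (mod 11), then r is congruent to one of 0, 1, 2, 3, 4, 5, 7, 8, 9, 10 modulo 11, and these give r³ ≡ 0, 1, 8, 5, 9, 4, 2, 6, 3, 10 respectively — never 7.

Both implications hold.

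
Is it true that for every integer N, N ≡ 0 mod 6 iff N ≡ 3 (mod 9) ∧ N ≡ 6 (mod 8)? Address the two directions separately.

Only the reverse direction holds.

(⇒) This fails: N = 0 gives 0 ≡ 0 (mod 6) but 0 ≡ 0 (mod 9), so the conjunction on the right does not hold.

(⇐) Conversely, if N ≡ 3 (mod 9) and N ≡ 6 (mod 8), then by the Chinese remainder theorem N ≡ 30 (mod 72). Since 30 ≡ 0 (mod 6) and 6 ∣ 72, we get N ≡ 0 (mod 6).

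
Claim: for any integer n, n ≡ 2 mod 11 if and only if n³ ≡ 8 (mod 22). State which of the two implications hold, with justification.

(⇒) fails; (⇐) holds.

[⇒] This fails: take n = 13. Then 13 ≡ 2 (mod 11), but 13³ = 2197 ≡ 19 (mod 22), not 8.

[⇐] Conversely, the residues r modulo 22 with r³ ≡ 8 (mod 22) are exactly {2}, and each is ≡ 2 (mod 11).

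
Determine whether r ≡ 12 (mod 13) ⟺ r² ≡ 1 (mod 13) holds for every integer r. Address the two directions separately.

Only the forward implication holds.

(⇐) This fails: take r = 1. Then 1² = 1 ≡ 1 (mod 13), yet 1 ≡ 1 (mod 13), not 12.

(⇒) Suppose r ≡ 12 (mod 13). Write r = 13j + 12. Then (13j + 12)² = 169j² + 312j + 144 = 13(13j² + 24j + 11) + 1, so r² ≡ 1 (mod 13).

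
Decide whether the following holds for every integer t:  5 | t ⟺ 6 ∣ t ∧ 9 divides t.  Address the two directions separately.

Both directions fail.

(→) This fails: take t = 5. Certainly 5 ∣ 5, but 6 ∤ 5.

(←) This fails: take t = 18. Both 6 ∣ 18 and 9 ∣ 18, yet 18 is not a multiple of 5 (since 18 = 3·5 + 3), so 5 ∤ 18.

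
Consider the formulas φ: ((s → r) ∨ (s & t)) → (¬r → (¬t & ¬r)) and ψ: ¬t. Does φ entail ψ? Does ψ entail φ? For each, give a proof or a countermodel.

Only the converse holds.

(→) This fails. Under t = T, s = F, r = T, the left side is true but the right side is false.

(←) Assume the antecedent. If t is true, the antecedent cannot hold. If t is false, the consequent reduces to true regardless of the other variables. Either way the consequent holds.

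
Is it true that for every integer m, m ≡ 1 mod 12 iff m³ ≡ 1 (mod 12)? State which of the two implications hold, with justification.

[⇒] Suppose m ≡ 1 mod 12. Write m = 12j + 1. Then (12j + 1)³ = 1728j³ + 432j² + 36j + 1 = 12(144j³ + 36j² + 3j) + 1, so m³ ≡ 1 (mod 12).

[⇐] Conversely, suppose m³ ≡ 1 (mod 12). The only residue r in {0, …, 11} with r³ ≡ 1 (mod 12) is r = 1, so m ≡ 1 (mod 12).

Both directions hold; the statement is true.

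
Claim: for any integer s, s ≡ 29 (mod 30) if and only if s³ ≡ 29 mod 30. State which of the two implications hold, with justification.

Both implications hold.

[⇒] Suppose s ≡ 29 (mod 30). Write s = 30j + 29. Then (30j + 29)³ = 27000j³ + 78300j² + 75690j + 24389 = 30(900j³ + 2610j² + 2523j + 812) + 29, so s³ ≡ 29 (mod 30).

[⇐] Conversely, suppose s³ ≡ 29 (mod 30). The only residue r in {0, …, 29} with r³ ≡ 29 (mod 30) is r = 29, so s ≡ 29 (mod 30).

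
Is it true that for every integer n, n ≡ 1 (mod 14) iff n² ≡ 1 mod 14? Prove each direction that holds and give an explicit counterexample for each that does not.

(⟸) This fails: take n = 13. Then 13² = 169 ≡ 1 (mod 14), yet 13 ≡ 13 (mod 14), not 1.

(⟹) Suppose n ≡ 1 (mod 14). Write n = 14j + 1. Then (14j + 1)² = 196j² + 28j + 1 = 14(14j² + 2j) + 1, so n² ≡ 1 (mod 14).

The forward direction holds; the converse fails.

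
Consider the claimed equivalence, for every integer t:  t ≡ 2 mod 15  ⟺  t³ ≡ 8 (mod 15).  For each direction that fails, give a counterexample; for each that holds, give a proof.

Equivalent; both directions hold.

(⇒) Suppose t ≡ 2 mod 15. Write t = 15j + 2. Then (15j + 2)³ = 3375j³ + 1350j² + 180j + 8 = 15(225j³ + 90j² + 12j) + 8, so t³ ≡ 8 (mod 15).

(⇐) Conversely, suppose t³ ≡ 8 (mod 15). The only residue r in {0, …, 14} with r³ ≡ 8 (mod 15) is r = 2, so t ≡ 2 (mod 15).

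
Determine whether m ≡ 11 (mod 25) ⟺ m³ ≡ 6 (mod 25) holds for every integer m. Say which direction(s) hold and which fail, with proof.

The biconditional holds.

(→) Suppose m ≡ 11 (mod 25). Write m = 25j + 11. Then (25j + 11)³ = 15625j³ + 20625j² + 9075j + 1331 = 25(625j³ + 825j² + 363j + 53) + 6, so m³ ≡ 6 (mod 25).

(←) Conversely, suppose m³ ≡ 6 (mod 25). The only residue r in {0, …, 24} with r³ ≡ 6 (mod 25) is r = 11, so m ≡ 11 (mod 25).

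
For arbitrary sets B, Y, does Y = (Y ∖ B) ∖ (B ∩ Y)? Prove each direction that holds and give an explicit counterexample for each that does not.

(⊆) This inclusion fails. Take B = {1}, Y = {1}; then 1 ∈ Y but 1 ∉ (Y ∖ B) ∖ (B ∩ Y).

(⊇) Let x ∈ (Y ∖ B) ∖ (B ∩ Y). Then x ∈ Y and x ∉ B, from which x ∈ Y.

(⊆) fails; (⊇) holds.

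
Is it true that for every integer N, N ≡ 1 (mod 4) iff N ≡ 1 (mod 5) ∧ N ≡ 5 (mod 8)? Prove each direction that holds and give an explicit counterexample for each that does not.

(⇐) If N ≡ 1 (mod 5) and N ≡ 5 (mod 8), then by the Chinese remainder theorem N ≡ 21 (mod 40). Since 21 ≡ 1 (mod 4) and 4 ∣ 40, we get N ≡ 1 (mod 4).

(⇒) This fails: N = 1 gives 1 ≡ 1 (mod 4) but 1 ≡ 1 (mod 8), so the conjunction on the right does not hold.

Only the converse holds.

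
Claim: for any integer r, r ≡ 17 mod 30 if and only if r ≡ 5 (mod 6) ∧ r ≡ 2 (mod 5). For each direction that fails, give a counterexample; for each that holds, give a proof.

The biconditional holds.

(⟹) Suppose r ≡ 17 (mod 30); write r = 30j + 17. Since 6 ∣ 30, reducing mod 6 gives r ≡ 17 ≡ 5 (mod 6); since 5 ∣ 30, reducing mod 5 gives r ≡ 17 ≡ 2 (mod 5).

(⟸) Conversely, if r ≡ 5 (mod 6) and r ≡ 2 (mod 5), then by the Chinese remainder theorem r ≡ 17 (mod 30). This is exactly r ≡ 17 (mod 30).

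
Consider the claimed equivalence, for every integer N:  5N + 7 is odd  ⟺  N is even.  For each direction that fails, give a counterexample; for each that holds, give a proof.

The biconditional holds.

(⇐) Suppose N is even; write N = 2j. Then 5N + 7 = 5·(2j) + 7 = 2·5j + 7, which is odd.

(⇒) Suppose 5N + 7 is odd. Since 5 is odd, 5N and N have the same parity, so 5N + 7 ≡ N + 7 (mod 2). As 7 is odd, 5N + 7 is odd exactly when N is even. Thus N is even.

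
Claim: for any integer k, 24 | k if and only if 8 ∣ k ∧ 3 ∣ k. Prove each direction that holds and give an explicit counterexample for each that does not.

Both implications hold.

[⇒] If 24 ∣ k, write k = 24q. Since 24 = 3·8, k = 8·(3q), so 8 ∣ k; and since 24 = 8·3, k = 3·(8q), so 3 ∣ k.

[⇐] Suppose 8 ∣ k and 3 ∣ k. Any common multiple of 8 and 3 is a multiple of their lcm; here gcd(8, 3) = 1, so lcm(8, 3) = 8·3 = 24, so 24 ∣ k.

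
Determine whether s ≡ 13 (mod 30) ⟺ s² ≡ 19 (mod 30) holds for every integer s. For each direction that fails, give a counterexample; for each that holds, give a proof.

Only the forward implication holds.

(⇒) Suppose s ≡ 13 (mod 30). Write s = 30j + 13. Then (30j + 13)² = 900j² + 780j + 169 = 30(30j² + 26j + 5) + 19, so s² ≡ 19 (mod 30).

(⇐) This fails: take s = 7. Then 7² = 49 ≡ 19 (mod 30), yet 7 ≡ 7 (mod 30), not 13.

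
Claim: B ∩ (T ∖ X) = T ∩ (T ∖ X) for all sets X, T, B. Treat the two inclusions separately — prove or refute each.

Forward inclusion. Let x ∈ B ∩ (T ∖ X). Then x ∈ T ∩ B and x ∉ X, from which x ∈ T ∩ (T ∖ X).

Reverse inclusion. This inclusion fails. Take X = ∅, T = {1}, B = ∅; then 1 ∈ T ∩ (T ∖ X) but 1 ∉ B ∩ (T ∖ X).

(⊆) holds; (⊇) fails.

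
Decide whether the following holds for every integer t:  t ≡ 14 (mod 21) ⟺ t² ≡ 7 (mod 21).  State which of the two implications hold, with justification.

(←) This fails: take t = 7. Then 7² = 49 ≡ 7 (mod 21), yet 7 ≡ 7 (mod 21), not 14.

(→) Suppose t ≡ 14 (mod 21). Write t = 21j + 14. Then (21j + 14)² = 441j² + 588j + 196 = 21(21j² + 28j + 9) + 7, so t² ≡ 7 (mod 21).

Only the forward direction holds.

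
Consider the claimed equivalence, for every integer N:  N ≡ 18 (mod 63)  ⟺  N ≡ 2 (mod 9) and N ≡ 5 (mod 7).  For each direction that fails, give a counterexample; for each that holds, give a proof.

Both directions fail.

(⇒) This fails: N = 18 gives 18 ≡ 18 (mod 63) but 18 ≡ 0 (mod 9), so the conjunction on the right does not hold.

(⇐) This fails: N = 47 satisfies both congruences on the right (47 ≡ 2 mod 9 and 47 ≡ 5 mod 7) yet 47 ≡ 47 (mod 63), not 18.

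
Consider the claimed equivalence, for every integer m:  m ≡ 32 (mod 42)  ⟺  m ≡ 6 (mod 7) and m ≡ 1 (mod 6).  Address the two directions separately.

(→) This fails: m = 32 gives 32 ≡ 32 (mod 42) but 32 ≡ 4 (mod 7), so the conjunction on the right does not hold.

(←) This fails: m = 13 satisfies both congruences on the right (13 ≡ 6 mod 7 and 13 ≡ 1 mod 6) yet 13 ≡ 13 (mod 42), not 32.

(⇒) fails and (⇐) fails.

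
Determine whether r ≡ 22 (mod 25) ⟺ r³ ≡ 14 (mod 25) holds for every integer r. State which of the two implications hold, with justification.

(⇒) fails and (⇐) fails.

Forward direction. This fails: take r = 22. Then 22 ≡ 22 (mod 25), but 22³ = 10648 ≡ 23 (mod 25), not 14.

Converse. This fails: take r = 4. Then 4³ = 64 ≡ 14 (mod 25), yet 4 ≡ 4 (mod 25), not 22.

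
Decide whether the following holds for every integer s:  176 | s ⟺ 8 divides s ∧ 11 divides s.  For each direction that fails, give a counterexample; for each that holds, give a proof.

Only the forward implication holds.

(→) If 176 ∣ s, write s = 176q. Since 176 = 22·8, s = 8·(22q), so 8 ∣ s; and since 176 = 16·11, s = 11·(16q), so 11 ∣ s.

(←) This fails: take s = 88. Both 8 ∣ 88 and 11 ∣ 88, yet 88 is not a multiple of 176 (since 88 = 0·176 + 88), so 176 ∤ 88.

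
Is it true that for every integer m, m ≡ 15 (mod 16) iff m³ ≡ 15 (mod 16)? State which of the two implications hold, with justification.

Both implications hold.

(⟸) Suppose m³ ≡ 15 (mod 16). The only residue r in {0, …, 15} with r³ ≡ 15 (mod 16) is r = 15, so m ≡ 15 (mod 16).

(⟹) Suppose m ≡ 15 (mod 16). Write m = 16j + 15. Then (16j + 15)³ = 4096j³ + 11520j² + 10800j + 3375 = 16(256j³ + 720j² + 675j + 210) + 15, so m³ ≡ 15 (mod 16).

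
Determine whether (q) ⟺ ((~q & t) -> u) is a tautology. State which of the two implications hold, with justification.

(⇒) holds; (⇐) fails.

(←) This fails. Under q = F, t = F, u = F, the left side is false but the right side is true.

(→) Assume the antecedent. If q is true, (~q & t) -> u reduces to true regardless of the other variables. If q is false, the antecedent cannot hold. Either way (~q & t) -> u holds.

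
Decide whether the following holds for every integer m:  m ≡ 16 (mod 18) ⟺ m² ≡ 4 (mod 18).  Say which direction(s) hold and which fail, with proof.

Only the forward direction holds.

(→) Suppose m ≡ 16 (mod 18). Write m = 18j + 16. Then (18j + 16)² = 324j² + 576j + 256 = 18(18j² + 32j + 14) + 4, so m² ≡ 4 (mod 18).

(←) This fails: take m = 2. Then 2² = 4 ≡ 4 (mod 18), yet 2 ≡ 2 (mod 18), not 16.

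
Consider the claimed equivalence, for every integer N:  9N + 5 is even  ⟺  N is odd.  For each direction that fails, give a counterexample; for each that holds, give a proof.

[⇒] Suppose 9N + 5 is even. Since 9 is odd, 9N and N have the same parity, so 9N + 5 ≡ N + 5 (mod 2). As 5 is odd, 9N + 5 is even exactly when N is odd. Thus N is odd.

[⇐] Conversely, suppose N is odd; write N = 2j + 1. Then 9N + 5 = 9·(2j + 1) + 5 = 2·9j + 14, which is even.

Both implications hold.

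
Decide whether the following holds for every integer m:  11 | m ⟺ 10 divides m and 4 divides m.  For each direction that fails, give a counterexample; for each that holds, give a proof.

(⇒) This fails: take m = 11. Certainly 11 ∣ 11, but 10 ∤ 11.

(⇐) This fails: take m = 20. Both 10 ∣ 20 and 4 ∣ 20, yet 20 is not a multiple of 11 (since 20 = 1·11 + 9), so 11 ∤ 20.

Neither direction holds.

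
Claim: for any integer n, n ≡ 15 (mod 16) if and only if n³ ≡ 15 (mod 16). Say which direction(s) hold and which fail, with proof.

(→) Suppose n ≡ 15 (mod 16). Write n = 16j + 15. Then (16j + 15)³ = 4096j³ + 11520j² + 10800j + 3375 = 16(256j³ + 720j² + 675j + 210) + 15, so n³ ≡ 15 (mod 16).

(←) Conversely, suppose n³ ≡ 15 (mod 16). The only residue r in {0, …, 15} with r³ ≡ 15 (mod 16) is r = 15, so n ≡ 15 (mod 16).

Both implications hold.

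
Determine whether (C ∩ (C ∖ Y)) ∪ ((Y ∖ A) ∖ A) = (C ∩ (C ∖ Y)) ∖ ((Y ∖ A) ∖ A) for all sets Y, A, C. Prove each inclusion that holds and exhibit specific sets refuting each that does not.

(⊇) Let x ∈ (C ∩ (C ∖ Y)) ∖ ((Y ∖ A) ∖ A). Then either x ∈ C and x ∉ Y, A; or x ∈ A ∩ C and x ∉ Y. In each case x ∈ (C ∩ (C ∖ Y)) ∪ ((Y ∖ A) ∖ A), so (C ∩ (C ∖ Y)) ∖ ((Y ∖ A) ∖ A) ⊆ (C ∩ (C ∖ Y)) ∪ ((Y ∖ A) ∖ A).

(⊆) This inclusion fails. Take Y = {1}, A = ∅, C = ∅; then 1 ∈ (C ∩ (C ∖ Y)) ∪ ((Y ∖ A) ∖ A) but 1 ∉ (C ∩ (C ∖ Y)) ∖ ((Y ∖ A) ∖ A).

(⊆) fails; (⊇) holds.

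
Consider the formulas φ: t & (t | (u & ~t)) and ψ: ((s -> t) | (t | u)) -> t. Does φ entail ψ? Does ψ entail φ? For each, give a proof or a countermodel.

Not equivalent: only (⇒) holds.

(⇒) Assume the antecedent. If u is true, the antecedent forces (u = T, s = F, t = T) or (u = T, s = T, t = T), and ((s -> t) | (t | u)) -> t holds there. If u is false, the antecedent forces (u = F, s = F, t = T) or (u = F, s = T, t = T), and ((s -> t) | (t | u)) -> t holds there. Either way ((s -> t) | (t | u)) -> t holds.

(⇐) This fails. Under u = F, s = T, t = F, the left side is false but the right side is true.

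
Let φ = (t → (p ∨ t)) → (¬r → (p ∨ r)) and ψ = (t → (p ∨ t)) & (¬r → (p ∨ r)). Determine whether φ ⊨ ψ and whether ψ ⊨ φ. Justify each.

[⇐] Assume the antecedent. If r is true, (t → (p ∨ t)) → (¬r → (p ∨ r)) reduces to true regardless of the other variables. If r is false, the antecedent forces (r = F, t = F, p = T) or (r = F, t = T, p = T), and (t → (p ∨ t)) → (¬r → (p ∨ r)) holds there. Either way (t → (p ∨ t)) → (¬r → (p ∨ r)) holds.

[⇒] Assume the antecedent. If r is true, (t → (p ∨ t)) & (¬r → (p ∨ r)) reduces to true regardless of the other variables. If r is false, the antecedent forces (r = F, t = F, p = T) or (r = F, t = T, p = T), and (t → (p ∨ t)) & (¬r → (p ∨ r)) holds there. Either way (t → (p ∨ t)) & (¬r → (p ∨ r)) holds.

Equivalent; both directions hold.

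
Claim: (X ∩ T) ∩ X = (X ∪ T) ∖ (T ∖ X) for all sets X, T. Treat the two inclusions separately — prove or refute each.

Forward inclusion. Let x ∈ (X ∩ T) ∩ X. Then x ∈ X ∩ T, from which x ∈ (X ∪ T) ∖ (T ∖ X).

Reverse inclusion. This inclusion fails. Take X = {1}, T = ∅; then 1 ∈ (X ∪ T) ∖ (T ∖ X) but 1 ∉ (X ∩ T) ∩ X.

Only the forward inclusion holds.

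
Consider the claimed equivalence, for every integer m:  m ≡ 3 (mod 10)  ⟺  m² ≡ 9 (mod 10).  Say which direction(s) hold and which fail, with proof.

(→) Suppose m ≡ 3 (mod 10). Write m = 10j + 3. Then (10j + 3)² = 100j² + 60j + 9 = 10(10j² + 6j) + 9, so m² ≡ 9 (mod 10).

(←) This fails: take m = 7. Then 7² = 49 ≡ 9 (mod 10), yet 7 ≡ 7 (mod 10), not 3.

Only the forward direction holds.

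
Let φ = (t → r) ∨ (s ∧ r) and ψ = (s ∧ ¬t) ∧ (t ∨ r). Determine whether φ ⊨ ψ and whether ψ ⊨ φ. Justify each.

The forward direction fails; the converse holds.

Forward direction. This fails. Under t = F, s = F, r = F, the left side is true but the right side is false.

Converse. Assume the antecedent. If t is true, the antecedent cannot hold. If t is false, (t → r) ∨ (s ∧ r) reduces to true regardless of the other variables. Either way (t → r) ∨ (s ∧ r) holds.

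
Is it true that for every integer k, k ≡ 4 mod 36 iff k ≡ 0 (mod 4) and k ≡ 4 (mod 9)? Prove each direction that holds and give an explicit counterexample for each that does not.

(→) Suppose k ≡ 4 (mod 36); write k = 36j + 4. Since 4 ∣ 36, reducing mod 4 gives k ≡ 4 ≡ 0 (mod 4); since 9 ∣ 36, reducing mod 9 gives k ≡ 4 (mod 9).

(←) Conversely, if k ≡ 0 (mod 4) and k ≡ 4 (mod 9), then by the Chinese remainder theorem k ≡ 4 (mod 36). This is exactly k ≡ 4 (mod 36).

The biconditional holds.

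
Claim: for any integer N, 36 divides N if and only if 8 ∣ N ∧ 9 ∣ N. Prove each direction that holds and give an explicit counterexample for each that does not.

The forward direction fails; the converse holds.

[⇐] Suppose 8 ∣ N and 9 ∣ N. Any common multiple of 8 and 9 is a multiple of their lcm; here gcd(8, 9) = 1, so lcm(8, 9) = 8·9 = 72, so 72 ∣ N. Since 36 ∣ 72, it follows that 36 ∣ N.

[⇒] This fails: take N = 36. Certainly 36 ∣ 36, but 8 ∤ 36.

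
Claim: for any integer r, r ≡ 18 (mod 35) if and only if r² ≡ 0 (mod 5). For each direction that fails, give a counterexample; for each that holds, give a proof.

Neither implication holds.

(⟹) This fails: take r = 18. Then 18 ≡ 18 (mod 35), but 18² = 324 ≡ 4 (mod 5), not 0.

(⟸) This fails: take r = 0. Then 0² = 0 ≡ 0 (mod 5), yet 0 ≡ 0 (mod 35), not 18.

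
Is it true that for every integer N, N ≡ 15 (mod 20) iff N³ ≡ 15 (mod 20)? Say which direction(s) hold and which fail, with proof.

(⟸) Suppose N³ ≡ 15 (mod 20). The only residue r in {0, …, 19} with r³ ≡ 15 (mod 20) is r = 15, so N ≡ 15 (mod 20).

(⟹) Suppose N ≡ 15 (mod 20). Write N = 20j + 15. Then (20j + 15)³ = 8000j³ + 18000j² + 13500j + 3375 = 20(400j³ + 900j² + 675j + 168) + 15, so N³ ≡ 15 (mod 20).

Both implications hold.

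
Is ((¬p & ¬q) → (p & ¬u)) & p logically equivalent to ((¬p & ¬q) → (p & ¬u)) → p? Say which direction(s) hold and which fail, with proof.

Only the forward direction holds.

(⟸) This fails. Under q = F, p = F, u = F, the left side is false but the right side is true.

(⟹) Assume the antecedent. If q is true, the antecedent forces (q = T, p = T, u = F) or (q = T, p = T, u = T), and ((¬p & ¬q) → (p & ¬u)) → p holds there. If q is false, ((¬p & ¬q) → (p & ¬u)) → p reduces to true regardless of the other variables. Either way ((¬p & ¬q) → (p & ¬u)) → p holds.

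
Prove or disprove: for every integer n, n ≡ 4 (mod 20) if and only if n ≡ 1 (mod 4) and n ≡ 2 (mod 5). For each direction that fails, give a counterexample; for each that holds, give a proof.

Forward direction. This fails: n = 4 gives 4 ≡ 4 (mod 20) but 4 ≡ 0 (mod 4), so the conjunction on the right does not hold.

Converse. This fails: n = 17 satisfies both congruences on the right (17 ≡ 1 mod 4 and 17 ≡ 2 mod 5) yet 17 ≡ 17 (mod 20), not 4.

(⇒) fails and (⇐) fails.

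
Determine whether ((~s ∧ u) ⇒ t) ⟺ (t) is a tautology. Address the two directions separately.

(⇐) Assume the antecedent. If t is true, (~s ∧ u) ⇒ t reduces to true regardless of the other variables. If t is false, the antecedent cannot hold. Either way (~s ∧ u) ⇒ t holds.

(⇒) This fails. Under t = F, s = F, u = F, the left side is true but the right side is false.

The forward direction fails; the converse holds.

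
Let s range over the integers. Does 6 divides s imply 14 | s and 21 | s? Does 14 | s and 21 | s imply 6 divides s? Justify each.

The forward direction fails; the converse holds.

(⟹) This fails: take s = 6. Certainly 6 ∣ 6, but 14 ∤ 6.

(⟸) Suppose 14 ∣ s and 21 ∣ s. Any common multiple of 14 and 21 is a multiple of their lcm; here lcm(14, 21) = 14·21/gcd(14, 21) = 294/7 = 42, so 42 ∣ s. Since 6 ∣ 42, it follows that 6 ∣ s.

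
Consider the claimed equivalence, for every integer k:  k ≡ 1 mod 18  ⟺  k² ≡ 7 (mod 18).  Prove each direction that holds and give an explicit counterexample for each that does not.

Neither implication holds.

Forward direction. This fails: take k = 1. Then 1 ≡ 1 (mod 18), but 1² = 1 ≡ 1 (mod 18), not 7.

Converse. This fails: take k = 5. Then 5² = 25 ≡ 7 (mod 18), yet 5 ≡ 5 (mod 18), not 1.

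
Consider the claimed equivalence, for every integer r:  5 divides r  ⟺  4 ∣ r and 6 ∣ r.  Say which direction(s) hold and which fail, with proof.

(⟹) This fails: take r = 5. Certainly 5 ∣ 5, but 4 ∤ 5.

(⟸) This fails: take r = 12. Both 4 ∣ 12 and 6 ∣ 12, yet 12 is not a multiple of 5 (since 12 = 2·5 + 2), so 5 ∤ 12.

(⇒) fails and (⇐) fails.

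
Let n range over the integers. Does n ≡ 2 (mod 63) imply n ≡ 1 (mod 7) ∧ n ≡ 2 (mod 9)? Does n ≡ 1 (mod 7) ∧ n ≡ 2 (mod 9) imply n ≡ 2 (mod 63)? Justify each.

[⇒] This fails: n = 2 gives 2 ≡ 2 (mod 63) but 2 ≡ 2 (mod 7), so the conjunction on the right does not hold.

[⇐] This fails: n = 29 satisfies both congruences on the right (29 ≡ 1 mod 7 and 29 ≡ 2 mod 9) yet 29 ≡ 29 (mod 63), not 2.

Neither direction holds.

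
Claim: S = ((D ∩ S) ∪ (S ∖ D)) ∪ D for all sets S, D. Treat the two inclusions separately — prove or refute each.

The sets are not equal: only the forward inclusion holds.

Forward inclusion. Let x ∈ S. Then either x ∈ S and x ∉ D; or x ∈ S ∩ D. In each case x ∈ ((D ∩ S) ∪ (S ∖ D)) ∪ D, so S ⊆ ((D ∩ S) ∪ (S ∖ D)) ∪ D.

Reverse inclusion. This inclusion fails. Take S = ∅, D = {1}; then 1 ∈ ((D ∩ S) ∪ (S ∖ D)) ∪ D but 1 ∉ S.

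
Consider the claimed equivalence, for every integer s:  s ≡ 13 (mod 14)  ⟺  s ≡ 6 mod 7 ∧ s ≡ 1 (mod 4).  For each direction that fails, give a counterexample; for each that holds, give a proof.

The forward direction fails; the converse holds.

[⇐] If s ≡ 6 (mod 7) and s ≡ 1 (mod 4), then by the Chinese remainder theorem s ≡ 13 (mod 28). Since 13 ≡ 13 (mod 14) and 14 ∣ 28, we get s ≡ 13 (mod 14).

[⇒] This fails: s = 27 gives 27 ≡ 13 (mod 14) but 27 ≡ 3 (mod 4), so the conjunction on the right does not hold.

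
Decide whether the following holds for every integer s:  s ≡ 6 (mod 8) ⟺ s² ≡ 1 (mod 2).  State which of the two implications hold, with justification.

(→) This fails: take s = 6. Then 6 ≡ 6 (mod 8), but 6² = 36 ≡ 0 (mod 2), not 1.

(←) This fails: take s = 1. Then 1² = 1 ≡ 1 (mod 2), yet 1 ≡ 1 (mod 8), not 6.

Neither direction holds.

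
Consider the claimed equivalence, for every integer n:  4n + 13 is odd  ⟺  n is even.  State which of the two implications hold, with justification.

(⇐) Suppose n is even. Since 4 is even, 4n is even for every n, so 4n + 13 has the same parity as 13, which is odd. Hence 4n + 13 is odd.

(⇒) This fails: take n = 3. Then 4n + 13 = 25, which is odd, yet n = 3 is odd, not even.

(⇒) fails; (⇐) holds.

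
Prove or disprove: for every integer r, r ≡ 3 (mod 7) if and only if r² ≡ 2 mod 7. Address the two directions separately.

(→) Suppose r ≡ 3 (mod 7). Write r = 7j + 3. Then (7j + 3)² = 49j² + 42j + 9 = 7(7j² + 6j + 1) + 2, so r² ≡ 2 (mod 7).

(←) This fails: take r = 4. Then 4² = 16 ≡ 2 (mod 7), yet 4 ≡ 4 (mod 7), not 3.

The forward direction holds; the converse fails.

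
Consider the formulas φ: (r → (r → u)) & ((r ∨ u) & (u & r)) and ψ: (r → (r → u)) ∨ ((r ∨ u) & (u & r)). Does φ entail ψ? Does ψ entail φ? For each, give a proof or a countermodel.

(→) Assume the antecedent. If u is true, the consequent reduces to true regardless of the other variables. If u is false, the antecedent cannot hold. Either way the consequent holds.

(←) This fails. Under u = F, r = F, the left side is false but the right side is true.

(⇒) holds; (⇐) fails.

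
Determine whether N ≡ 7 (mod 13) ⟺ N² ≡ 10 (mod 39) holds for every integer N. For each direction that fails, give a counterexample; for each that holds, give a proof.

(⇒) This fails: take N = 33. Then 33 ≡ 7 (mod 13), but 33² = 1089 ≡ 36 (mod 39), not 10.

(⇐) This fails: take N = 19. Then 19² = 361 ≡ 10 (mod 39), yet 19 ≡ 6 (mod 13), not 7.

Both directions fail.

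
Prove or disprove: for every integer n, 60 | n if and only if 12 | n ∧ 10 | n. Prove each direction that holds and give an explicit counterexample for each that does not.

Converse. Suppose 12 ∣ n and 10 ∣ n. Any common multiple of 12 and 10 is a multiple of their lcm; here lcm(12, 10) = 12·10/gcd(12, 10) = 120/2 = 60, so 60 ∣ n.

Forward direction. If 60 ∣ n, write n = 60q. Since 60 = 5·12, n = 12·(5q), so 12 ∣ n; and since 60 = 6·10, n = 10·(6q), so 10 ∣ n.

Both directions hold; the statement is true.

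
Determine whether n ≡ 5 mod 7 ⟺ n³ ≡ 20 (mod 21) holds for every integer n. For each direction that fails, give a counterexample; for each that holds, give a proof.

(⇒) fails and (⇐) fails.

(→) This fails: take n = 12. Then 12 ≡ 5 (mod 7), but 12³ = 1728 ≡ 6 (mod 21), not 20.

(←) This fails: take n = 17. Then 17³ = 4913 ≡ 20 (mod 21), yet 17 ≡ 3 (mod 7), not 5.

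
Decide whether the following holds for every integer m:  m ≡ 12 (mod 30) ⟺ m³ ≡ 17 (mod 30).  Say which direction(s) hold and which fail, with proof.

[⇒] This fails: take m = 12. Then 12 ≡ 12 (mod 30), but 12³ = 1728 ≡ 18 (mod 30), not 17.

[⇐] This fails: take m = 23. Then 23³ = 12167 ≡ 17 (mod 30), yet 23 ≡ 23 (mod 30), not 12.

Neither implication holds.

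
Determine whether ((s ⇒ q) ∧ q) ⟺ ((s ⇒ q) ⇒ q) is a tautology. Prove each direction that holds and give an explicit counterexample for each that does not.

[⇒] Assume the antecedent. If s is true, (s ⇒ q) ⇒ q reduces to true regardless of the other variables. If s is false, the antecedent forces (s = F, q = T), and (s ⇒ q) ⇒ q holds there. Either way (s ⇒ q) ⇒ q holds.

[⇐] This fails. Under s = T, q = F, the left side is false but the right side is true.

Only the forward direction holds.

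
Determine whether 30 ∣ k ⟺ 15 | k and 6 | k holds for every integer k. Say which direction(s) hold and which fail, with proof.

Equivalent; both directions hold.

[⇒] If 30 ∣ k, write k = 30q. Since 30 = 2·15, k = 15·(2q), so 15 ∣ k; and since 30 = 5·6, k = 6·(5q), so 6 ∣ k.

[⇐] Suppose 15 ∣ k and 6 ∣ k. Any common multiple of 15 and 6 is a multiple of their lcm; here lcm(15, 6) = 15·6/gcd(15, 6) = 90/3 = 30, so 30 ∣ k.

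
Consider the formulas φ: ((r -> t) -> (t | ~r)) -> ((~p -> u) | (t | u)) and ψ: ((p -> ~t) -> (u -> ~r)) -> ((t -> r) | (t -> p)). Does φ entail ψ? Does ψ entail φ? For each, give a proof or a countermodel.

Neither direction holds.

(⇒) This fails. Under u = F, t = T, p = F, r = F, the left side is true but the right side is false.

(⇐) This fails. Under u = F, t = F, p = F, r = F, the left side is false but the right side is true.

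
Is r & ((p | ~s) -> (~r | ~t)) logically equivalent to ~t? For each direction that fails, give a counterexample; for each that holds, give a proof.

(⟹) This fails. Under s = T, r = T, t = T, p = F, the left side is true but the right side is false.

(⟸) This fails. Under s = F, r = F, t = F, p = F, the left side is false but the right side is true.

(⇒) fails and (⇐) fails.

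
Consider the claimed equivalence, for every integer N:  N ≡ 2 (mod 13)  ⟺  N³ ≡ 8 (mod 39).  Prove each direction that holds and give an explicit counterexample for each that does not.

Both directions fail.

(⟹) This fails: take N = 15. Then 15 ≡ 2 (mod 13), but 15³ = 3375 ≡ 21 (mod 39), not 8.

(⟸) This fails: take N = 5. Then 5³ = 125 ≡ 8 (mod 39), yet 5 ≡ 5 (mod 13), not 2.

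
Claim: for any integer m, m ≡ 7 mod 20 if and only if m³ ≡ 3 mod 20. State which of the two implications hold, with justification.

(⟸) Suppose m³ ≡ 3 (mod 20). The only residue r in {0, …, 19} with r³ ≡ 3 (mod 20) is r = 7, so m ≡ 7 (mod 20).

(⟹) Suppose m ≡ 7 mod 20. Write m = 20j + 7. Then (20j + 7)³ = 8000j³ + 8400j² + 2940j + 343 = 20(400j³ + 420j² + 147j + 17) + 3, so m³ ≡ 3 (mod 20).

Equivalent; both directions hold.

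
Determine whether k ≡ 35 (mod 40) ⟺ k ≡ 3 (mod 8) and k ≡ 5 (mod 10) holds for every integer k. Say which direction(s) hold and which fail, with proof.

Forward direction. Suppose k ≡ 35 (mod 40); write k = 40j + 35. Since 8 ∣ 40, reducing mod 8 gives k ≡ 35 ≡ 3 (mod 8); since 10 ∣ 40, reducing mod 10 gives k ≡ 35 ≡ 5 (mod 10).

Converse. If k ≡ 3 (mod 8) and k ≡ 5 (mod 10), then by the Chinese remainder theorem k ≡ 35 (mod 40). This is exactly k ≡ 35 (mod 40).

Both directions hold.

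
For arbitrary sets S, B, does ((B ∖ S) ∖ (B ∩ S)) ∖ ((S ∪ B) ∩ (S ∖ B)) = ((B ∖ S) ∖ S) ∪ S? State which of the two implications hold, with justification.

(⊇) This inclusion fails. Take S = {1}, B = ∅; then 1 ∈ ((B ∖ S) ∖ S) ∪ S but 1 ∉ ((B ∖ S) ∖ (B ∩ S)) ∖ ((S ∪ B) ∩ (S ∖ B)).

(⊆) Let x ∈ ((B ∖ S) ∖ (B ∩ S)) ∖ ((S ∪ B) ∩ (S ∖ B)). Then x ∈ B and x ∉ S, from which x ∈ ((B ∖ S) ∖ S) ∪ S.

Only the forward inclusion holds.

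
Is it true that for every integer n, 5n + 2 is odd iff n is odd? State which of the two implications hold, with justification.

Both directions hold.

(⇐) Suppose n is odd; write n = 2j + 1. Then 5n + 2 = 5·(2j + 1) + 2 = 2·5j + 7, which is odd.

(⇒) Suppose 5n + 2 is odd. Since 5 is odd, 5n and n have the same parity, so 5n + 2 ≡ n + 2 (mod 2). As 2 is even, 5n + 2 is odd exactly when n is odd. Thus n is odd.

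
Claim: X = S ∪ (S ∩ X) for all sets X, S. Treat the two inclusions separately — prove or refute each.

(⊆) fails and (⊇) fails.

Forward inclusion. This inclusion fails. Take X = {1}, S = ∅; then 1 ∈ X but 1 ∉ S ∪ (S ∩ X).

Reverse inclusion. This inclusion fails. Take X = ∅, S = {1}; then 1 ∈ S ∪ (S ∩ X) but 1 ∉ X.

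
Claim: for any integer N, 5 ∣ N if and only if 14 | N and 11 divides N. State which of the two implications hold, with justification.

(⇒) fails and (⇐) fails.

(⟹) This fails: take N = 5. Certainly 5 ∣ 5, but 14 ∤ 5.

(⟸) This fails: take N = 154. Both 14 ∣ 154 and 11 ∣ 154, yet 154 is not a multiple of 5 (since 154 = 30·5 + 4), so 5 ∤ 154.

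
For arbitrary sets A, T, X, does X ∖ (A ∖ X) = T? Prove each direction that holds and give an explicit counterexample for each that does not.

Both inclusions fail.

Forward inclusion. This inclusion fails. Take A = ∅, T = ∅, X = {1}; then 1 ∈ X ∖ (A ∖ X) but 1 ∉ T.

Reverse inclusion. This inclusion fails. Take A = ∅, T = {1}, X = ∅; then 1 ∈ T but 1 ∉ X ∖ (A ∖ X).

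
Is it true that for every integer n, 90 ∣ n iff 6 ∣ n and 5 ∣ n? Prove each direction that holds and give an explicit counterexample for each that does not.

(⇒) If 90 ∣ n, write n = 90q. Since 90 = 15·6, n = 6·(15q), so 6 ∣ n; and since 90 = 18·5, n = 5·(18q), so 5 ∣ n.

(⇐) This fails: take n = 30. Both 6 ∣ 30 and 5 ∣ 30, yet 30 is not a multiple of 90 (since 30 = 0·90 + 30), so 90 ∤ 30.

The forward direction holds; the converse fails.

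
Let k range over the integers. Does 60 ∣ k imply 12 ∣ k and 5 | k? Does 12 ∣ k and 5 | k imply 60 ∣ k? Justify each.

Both directions hold; the statement is true.

Forward direction. If 60 ∣ k, write k = 60q. Since 60 = 5·12, k = 12·(5q), so 12 ∣ k; and since 60 = 12·5, k = 5·(12q), so 5 ∣ k.

Converse. Suppose 12 ∣ k and 5 ∣ k. Any common multiple of 12 and 5 is a multiple of their lcm; here gcd(12, 5) = 1, so lcm(12, 5) = 12·5 = 60, so 60 ∣ k.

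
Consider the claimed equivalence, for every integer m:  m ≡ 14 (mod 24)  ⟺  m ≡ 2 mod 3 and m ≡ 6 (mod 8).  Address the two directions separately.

Equivalent; both directions hold.

Forward direction. Suppose m ≡ 14 (mod 24); write m = 24j + 14. Since 3 ∣ 24, reducing mod 3 gives m ≡ 14 ≡ 2 (mod 3); since 8 ∣ 24, reducing mod 8 gives m ≡ 14 ≡ 6 (mod 8).

Converse. If m ≡ 2 (mod 3) and m ≡ 6 (mod 8), then by the Chinese remainder theorem m ≡ 14 (mod 24). This is exactly m ≡ 14 (mod 24).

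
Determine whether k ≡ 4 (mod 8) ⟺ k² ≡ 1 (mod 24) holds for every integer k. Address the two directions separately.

Neither implication holds.

(⇒) This fails: take k = 4. Then 4 ≡ 4 (mod 8), but 4² = 16 ≡ 16 (mod 24), not 1.

(⇐) This fails: take k = 1. Then 1² = 1 ≡ 1 (mod 24), yet 1 ≡ 1 (mod 8), not 4.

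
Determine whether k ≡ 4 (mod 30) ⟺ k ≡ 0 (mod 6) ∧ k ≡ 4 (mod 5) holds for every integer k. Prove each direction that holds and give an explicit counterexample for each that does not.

Forward direction. This fails: k = 4 gives 4 ≡ 4 (mod 30) but 4 ≡ 4 (mod 6), so the conjunction on the right does not hold.

Converse. This fails: k = 24 satisfies both congruences on the right (24 ≡ 0 mod 6 and 24 ≡ 4 mod 5) yet 24 ≡ 24 (mod 30), not 4.

Both directions fail.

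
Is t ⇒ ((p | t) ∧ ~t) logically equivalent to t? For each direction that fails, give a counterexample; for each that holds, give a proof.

Neither implication holds.

(⟹) This fails. Under t = F, p = F, the left side is true but the right side is false.

(⟸) This fails. Under t = T, p = F, the left side is false but the right side is true.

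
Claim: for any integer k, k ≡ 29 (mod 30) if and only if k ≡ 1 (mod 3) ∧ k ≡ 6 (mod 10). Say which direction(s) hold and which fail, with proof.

Both directions fail.

(⇒) This fails: k = 29 gives 29 ≡ 29 (mod 30) but 29 ≡ 2 (mod 3), so the conjunction on the right does not hold.

(⇐) This fails: k = 16 satisfies both congruences on the right (16 ≡ 1 mod 3 and 16 ≡ 6 mod 10) yet 16 ≡ 16 (mod 30), not 29.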